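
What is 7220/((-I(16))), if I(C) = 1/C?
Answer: -115520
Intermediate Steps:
7220/((-I(16))) = 7220/((-1/16)) = 7220/((-1*1/16)) = 7220/(-1/16) = 7220*(-16) = -115520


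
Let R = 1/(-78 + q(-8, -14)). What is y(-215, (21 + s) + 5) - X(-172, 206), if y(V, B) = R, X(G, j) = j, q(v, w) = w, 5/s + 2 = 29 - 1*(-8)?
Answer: -18953/92 ≈ -206.01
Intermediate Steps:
s = ⅐ (s = 5/(-2 + (29 - 1*(-8))) = 5/(-2 + (29 + 8)) = 5/(-2 + 37) = 5/35 = 5*(1/35) = ⅐ ≈ 0.14286)
R = -1/92 (R = 1/(-78 - 14) = 1/(-92) = -1/92 ≈ -0.010870)
y(V, B) = -1/92
y(-215, (21 + s) + 5) - X(-172, 206) = -1/92 - 1*206 = -1/92 - 206 = -18953/92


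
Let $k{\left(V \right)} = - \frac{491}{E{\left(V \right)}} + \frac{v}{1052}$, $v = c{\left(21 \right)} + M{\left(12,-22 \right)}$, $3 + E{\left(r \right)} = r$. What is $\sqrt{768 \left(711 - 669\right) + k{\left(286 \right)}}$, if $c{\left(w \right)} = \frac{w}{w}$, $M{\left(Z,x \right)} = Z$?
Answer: $\frac{\sqrt{714712990378047}}{148858} \approx 179.59$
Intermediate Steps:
$c{\left(w \right)} = 1$
$E{\left(r \right)} = -3 + r$
$v = 13$ ($v = 1 + 12 = 13$)
$k{\left(V \right)} = \frac{13}{1052} - \frac{491}{-3 + V}$ ($k{\left(V \right)} = - \frac{491}{-3 + V} + \frac{13}{1052} = \frac{13}{1052} - \frac{491}{-3 + V}$)
$\sqrt{768 \left(711 - 669\right) + k{\left(286 \right)}} = \sqrt{768 \left(711 - 669\right) + \frac{-516571 + 13 \cdot 286}{1052 \left(-3 + 286\right)}} = \sqrt{768 \cdot 42 + \frac{-516571 + 3718}{1052 \cdot 283}} = \sqrt{32256 + \frac{1}{1052} \cdot \frac{1}{283} \left(-512853\right)} = \sqrt{32256 - \frac{512853}{297716}} = \sqrt{\frac{9602614443}{297716}} = \frac{\sqrt{714712990378047}}{148858}$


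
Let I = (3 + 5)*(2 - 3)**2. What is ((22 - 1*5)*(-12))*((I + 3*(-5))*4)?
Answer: 5712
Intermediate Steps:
I = 8 (I = 8*(-1)**2 = 8*1 = 8)
((22 - 1*5)*(-12))*((I + 3*(-5))*4) = ((22 - 1*5)*(-12))*((8 + 3*(-5))*4) = ((22 - 5)*(-12))*((8 - 15)*4) = (17*(-12))*(-7*4) = -204*(-28) = 5712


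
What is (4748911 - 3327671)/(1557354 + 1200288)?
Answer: 710620/1378821 ≈ 0.51538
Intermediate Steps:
(4748911 - 3327671)/(1557354 + 1200288) = 1421240/2757642 = 1421240*(1/2757642) = 710620/1378821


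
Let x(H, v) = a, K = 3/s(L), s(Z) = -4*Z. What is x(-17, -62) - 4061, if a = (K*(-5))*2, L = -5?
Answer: -8125/2 ≈ -4062.5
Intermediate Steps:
K = 3/20 (K = 3/((-4*(-5))) = 3/20 ≈ 0.15000)
a = -3/2 (a = ((3/20)*(-5))*2 = -¾*2 = -3/2 ≈ -1.5000)
x(H, v) = -3/2
x(-17, -62) - 4061 = -3/2 - 4061 = -8125/2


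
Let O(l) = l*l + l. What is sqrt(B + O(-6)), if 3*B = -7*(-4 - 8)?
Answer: sqrt(58) ≈ 7.6158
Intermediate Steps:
O(l) = l + l**2 (O(l) = l**2 + l = l + l**2)
B = 28 (B = (-7*(-4 - 8))/3 = (-7*(-12))/3 = (1/3)*84 = 28)
sqrt(B + O(-6)) = sqrt(28 - 6*(1 - 6)) = sqrt(28 - 6*(-5)) = sqrt(28 + 30) = sqrt(58)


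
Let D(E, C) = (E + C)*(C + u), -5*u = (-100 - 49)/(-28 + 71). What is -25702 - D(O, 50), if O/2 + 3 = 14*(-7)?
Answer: -3869282/215 ≈ -17997.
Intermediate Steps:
u = 149/215 (u = -(-100 - 49)/(5*(-28 + 71)) = -(-149)/(5*43) = -⅕*(-149/43) = 149/215 ≈ 0.69302)
O = -202 (O = -6 + 2*(14*(-7)) = -6 + 2*(-98) = -6 - 196 = -202)
D(E, C) = (149/215 + C)*(C + E) (D(E, C) = (E + C)*(C + 149/215) = (C + E)*(149/215 + C) = (149/215 + C)*(C + E))
-25702 - D(O, 50) = -25702 - (50² + (149/215)*50 + (149/215)*(-202) + 50*(-202)) = -25702 - (2500 + 1490/43 - 30098/215 - 10100) = -25702 - 1*(-1656648/215) = -25702 + 1656648/215 = -3869282/215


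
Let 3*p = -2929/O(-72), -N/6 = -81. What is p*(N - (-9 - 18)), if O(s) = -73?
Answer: 500859/73 ≈ 6861.1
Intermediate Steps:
N = 486 (N = -6*(-81) = 486)
p = 2929/219 (p = (-2929/(-73))/3 = (-2929*(-1/73))/3 = (1/3)*(2929/73) = 2929/219 ≈ 13.374)
p*(N - (-9 - 18)) = 2929*(486 - (-9 - 18))/219 = 2929*(486 - 1*(-27))/219 = 2929*(486 + 27)/219 = (2929/219)*513 = 500859/73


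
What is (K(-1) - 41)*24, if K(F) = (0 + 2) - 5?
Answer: -1056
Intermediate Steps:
K(F) = -3 (K(F) = 2 - 5 = -3)
(K(-1) - 41)*24 = (-3 - 41)*24 = -44*24 = -1056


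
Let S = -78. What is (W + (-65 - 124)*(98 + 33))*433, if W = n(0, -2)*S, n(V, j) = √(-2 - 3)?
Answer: -10720647 - 33774*I*√5 ≈ -1.0721e+7 - 75521.0*I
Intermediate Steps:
n(V, j) = I*√5 (n(V, j) = √(-5) = I*√5)
W = -78*I*√5 (W = (I*√5)*(-78) = -78*I*√5 ≈ -174.41*I)
(W + (-65 - 124)*(98 + 33))*433 = (-78*I*√5 + (-65 - 124)*(98 + 33))*433 = (-78*I*√5 - 189*131)*433 = (-78*I*√5 - 24759)*433 = (-24759 - 78*I*√5)*433 = -10720647 - 33774*I*√5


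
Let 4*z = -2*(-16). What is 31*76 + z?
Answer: 2364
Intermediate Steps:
z = 8 (z = (-2*(-16))/4 = (¼)*32 = 8)
31*76 + z = 31*76 + 8 = 2356 + 8 = 2364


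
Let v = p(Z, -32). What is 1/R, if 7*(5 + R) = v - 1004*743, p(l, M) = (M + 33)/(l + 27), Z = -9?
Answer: -126/13428125 ≈ -9.3833e-6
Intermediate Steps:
p(l, M) = (33 + M)/(27 + l)
v = 1/18 (v = (33 - 32)/(27 - 9) = 1/18 ≈ 0.055556)
R = -13428125/126 (R = -5 + (1/18 - 1004*743)/7 = -5 + (1/18 - 745972)/7 = -5 + (1/7)*(-13427495/18) = -5 - 13427495/126 = -13428125/126 ≈ -1.0657e+5)
1/R = 1/(-13428125/126) = -126/13428125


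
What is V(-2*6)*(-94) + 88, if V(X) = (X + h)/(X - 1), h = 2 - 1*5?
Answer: -266/13 ≈ -20.462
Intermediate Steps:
h = -3 (h = 2 - 5 = -3)
V(X) = (-3 + X)/(-1 + X) (V(X) = (X - 3)/(X - 1) = (-3 + X)/(-1 + X))
V(-2*6)*(-94) + 88 = ((-3 - 2*6)/(-1 - 2*6))*(-94) + 88 = ((-3 - 12)/(-1 - 12))*(-94) + 88 = (-15/(-13))*(-94) + 88 = -1/13*(-15)*(-94) + 88 = (15/13)*(-94) + 88 = -1410/13 + 88 = -266/13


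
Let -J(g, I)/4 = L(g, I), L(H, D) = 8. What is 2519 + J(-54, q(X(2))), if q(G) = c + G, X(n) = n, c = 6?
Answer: 2487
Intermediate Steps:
q(G) = 6 + G
J(g, I) = -32 (J(g, I) = -4*8 = -32)
2519 + J(-54, q(X(2))) = 2519 - 32 = 2487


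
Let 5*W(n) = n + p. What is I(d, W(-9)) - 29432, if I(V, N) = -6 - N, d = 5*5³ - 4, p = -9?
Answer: -147172/5 ≈ -29434.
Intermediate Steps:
W(n) = -9/5 + n/5 (W(n) = (n - 9)/5 = (-9 + n)/5 = -9/5 + n/5)
d = 621 (d = 5*125 - 4 = 625 - 4 = 621)
I(d, W(-9)) - 29432 = (-6 - (-9/5 + (⅕)*(-9))) - 29432 = (-6 - (-9/5 - 9/5)) - 29432 = (-6 - 1*(-18/5)) - 29432 = (-6 + 18/5) - 29432 = -12/5 - 29432 = -147172/5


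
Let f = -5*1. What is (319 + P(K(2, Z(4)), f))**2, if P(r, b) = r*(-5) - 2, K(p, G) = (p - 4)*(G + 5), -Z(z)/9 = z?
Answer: 49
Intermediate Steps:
Z(z) = -9*z
f = -5
K(p, G) = (-4 + p)*(5 + G)
P(r, b) = -2 - 5*r (P(r, b) = -5*r - 2 = -2 - 5*r)
(319 + P(K(2, Z(4)), f))**2 = (319 + (-2 - 5*(-20 - (-36)*4 + 5*2 - 9*4*2)))**2 = (319 + (-2 - 5*(-20 - 4*(-36) + 10 - 36*2)))**2 = (319 + (-2 - 5*(-20 + 144 + 10 - 72)))**2 = (319 + (-2 - 5*62))**2 = (319 + (-2 - 310))**2 = (319 - 312)**2 = 7**2 = 49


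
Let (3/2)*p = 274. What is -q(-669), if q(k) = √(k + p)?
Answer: -I*√4377/3 ≈ -22.053*I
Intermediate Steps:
p = 548/3 (p = (⅔)*274 = 548/3 ≈ 182.67)
q(k) = √(548/3 + k) (q(k) = √(k + 548/3) = √(548/3 + k))
-q(-669) = -√(1644 + 9*(-669))/3 = -√(1644 - 6021)/3 = -√(-4377)/3 = -I*√4377/3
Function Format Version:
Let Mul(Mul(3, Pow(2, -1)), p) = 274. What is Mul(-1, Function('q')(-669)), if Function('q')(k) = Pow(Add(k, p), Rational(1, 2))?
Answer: Mul(Rational(-1, 3), I, Pow(4377, Rational(1, 2))) ≈ Mul(-22.053, I)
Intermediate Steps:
p = Rational(548, 3) (p = Mul(Rational(2, 3), 274) = Rational(548, 3) ≈ 182.67)
Function('q')(k) = Pow(Add(Rational(548, 3), k), Rational(1, 2)) (Function('q')(k) = Pow(Add(k, Rational(548, 3)), Rational(1, 2)) = Pow(Add(Rational(548, 3), k), Rational(1, 2)))
Mul(-1, Function('q')(-669)) = Mul(-1, Mul(Rational(1, 3), Pow(Add(1644, Mul(9, -669)), Rational(1, 2)))) = Mul(-1, Mul(Rational(1, 3), Pow(Add(1644, -6021), Rational(1, 2)))) = Mul(-1, Mul(Rational(1, 3), Pow(-4377, Rational(1, 2)))) = Mul(-1, Mul(Rational(1, 3), Mul(I, Pow(4377, Rational(1, 2))))) = Mul(-1, Mul(Rational(1, 3), I, Pow(4377, Rational(1, 2)))) = Mul(Rational(-1, 3), I, Pow(4377, Rational(1, 2)))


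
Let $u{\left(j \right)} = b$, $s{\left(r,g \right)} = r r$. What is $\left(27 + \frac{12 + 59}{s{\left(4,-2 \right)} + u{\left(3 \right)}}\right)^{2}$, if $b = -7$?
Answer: $\frac{98596}{81} \approx 1217.2$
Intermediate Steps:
$s{\left(r,g \right)} = r^{2}$
$u{\left(j \right)} = -7$
$\left(27 + \frac{12 + 59}{s{\left(4,-2 \right)} + u{\left(3 \right)}}\right)^{2} = \left(27 + \frac{12 + 59}{4^{2} - 7}\right)^{2} = \left(27 + \frac{71}{16 - 7}\right)^{2} = \left(27 + \frac{71}{9}\right)^{2} = \left(\frac{314}{9}\right)^{2} = \frac{98596}{81}$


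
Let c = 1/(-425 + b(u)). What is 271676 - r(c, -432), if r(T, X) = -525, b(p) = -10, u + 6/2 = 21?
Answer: 272201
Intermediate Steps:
u = 18 (u = -3 + 21 = 18)
c = -1/435 (c = 1/(-425 - 10) = 1/(-435) = -1/435 ≈ -0.0022989)
271676 - r(c, -432) = 271676 - 1*(-525) = 271676 + 525 = 272201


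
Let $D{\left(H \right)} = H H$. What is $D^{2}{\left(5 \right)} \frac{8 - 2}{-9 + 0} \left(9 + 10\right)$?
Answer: $- \frac{23750}{3} \approx -7916.7$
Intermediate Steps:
$D{\left(H \right)} = H^{2}$
$D^{2}{\left(5 \right)} \frac{8 - 2}{-9 + 0} \left(9 + 10\right) = \left(5^{2}\right)^{2} \frac{8 - 2}{-9 + 0} \left(9 + 10\right) = 25^{2} \frac{6}{-9} \cdot 19 = 625 \cdot 6 \left(- \frac{1}{9}\right) 19 = 625 \left(- \frac{2}{3}\right) 19 = \left(- \frac{1250}{3}\right) 19 = - \frac{23750}{3}$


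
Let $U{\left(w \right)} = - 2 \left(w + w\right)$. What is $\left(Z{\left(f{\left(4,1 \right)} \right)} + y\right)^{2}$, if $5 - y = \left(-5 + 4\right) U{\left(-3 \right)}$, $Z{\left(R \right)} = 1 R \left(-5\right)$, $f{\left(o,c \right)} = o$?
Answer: $9$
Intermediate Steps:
$Z{\left(R \right)} = - 5 R$ ($Z{\left(R \right)} = R \left(-5\right) = - 5 R$)
$U{\left(w \right)} = - 4 w$ ($U{\left(w \right)} = - 2 \cdot 2 w = - 4 w$)
$y = 17$ ($y = 5 - \left(-5 + 4\right) \left(\left(-4\right) \left(-3\right)\right) = 5 - \left(-1\right) 12 = 5 - -12 = 5 + 12 = 17$)
$\left(Z{\left(f{\left(4,1 \right)} \right)} + y\right)^{2} = \left(\left(-5\right) 4 + 17\right)^{2} = \left(-20 + 17\right)^{2} = \left(-3\right)^{2} = 9$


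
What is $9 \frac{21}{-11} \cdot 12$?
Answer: $- \frac{2268}{11} \approx -206.18$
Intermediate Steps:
$9 \frac{21}{-11} \cdot 12 = 9 \cdot 21 \left(- \frac{1}{11}\right) 12 = 9 \left(- \frac{21}{11}\right) 12 = \left(- \frac{189}{11}\right) 12 = - \frac{2268}{11}$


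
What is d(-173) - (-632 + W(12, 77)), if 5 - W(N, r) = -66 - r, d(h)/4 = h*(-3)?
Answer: 2560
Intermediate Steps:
d(h) = -12*h (d(h) = 4*(h*(-3)) = 4*(-3*h) = -12*h)
W(N, r) = 71 + r (W(N, r) = 5 - (-66 - r) = 5 + (66 + r) = 71 + r)
d(-173) - (-632 + W(12, 77)) = -12*(-173) - (-632 + (71 + 77)) = 2076 - (-632 + 148) = 2076 - 1*(-484) = 2076 + 484 = 2560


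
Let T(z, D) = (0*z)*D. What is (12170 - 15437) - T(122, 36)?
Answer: -3267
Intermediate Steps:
T(z, D) = 0 (T(z, D) = 0*D = 0)
(12170 - 15437) - T(122, 36) = (12170 - 15437) - 1*0 = -3267 + 0 = -3267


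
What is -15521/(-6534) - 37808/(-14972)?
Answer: 10895861/2223342 ≈ 4.9007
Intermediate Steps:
-15521/(-6534) - 37808/(-14972) = -15521*(-1/6534) - 37808*(-1/14972) = 1411/594 + 9452/3743 = 10895861/2223342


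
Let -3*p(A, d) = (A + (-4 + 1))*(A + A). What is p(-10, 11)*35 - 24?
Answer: -9172/3 ≈ -3057.3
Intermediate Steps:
p(A, d) = -2*A*(-3 + A)/3 (p(A, d) = -(A + (-4 + 1))*(A + A)/3 = -(A - 3)*2*A/3 = -(-3 + A)*2*A/3 = -2*A*(-3 + A)/3)
p(-10, 11)*35 - 24 = ((⅔)*(-10)*(3 - 1*(-10)))*35 - 24 = ((⅔)*(-10)*(3 + 10))*35 - 24 = ((⅔)*(-10)*13)*35 - 24 = -260/3*35 - 24 = -9100/3 - 24 = -9172/3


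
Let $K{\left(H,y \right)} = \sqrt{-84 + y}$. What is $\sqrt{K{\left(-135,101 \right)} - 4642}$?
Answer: $\sqrt{-4642 + \sqrt{17}} \approx 68.102 i$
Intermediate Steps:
$\sqrt{K{\left(-135,101 \right)} - 4642} = \sqrt{\sqrt{-84 + 101} - 4642} = \sqrt{\sqrt{17} - 4642} = \sqrt{-4642 + \sqrt{17}}$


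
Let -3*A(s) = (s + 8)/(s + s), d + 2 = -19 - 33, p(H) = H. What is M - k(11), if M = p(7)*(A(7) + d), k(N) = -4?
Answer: -753/2 ≈ -376.50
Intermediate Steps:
d = -54 (d = -2 + (-19 - 33) = -2 - 52 = -54)
A(s) = -(8 + s)/(6*s) (A(s) = -(s + 8)/(3*(s + s)) = -(8 + s)/(3*(2*s)) = -(8 + s)*1/(2*s)/3 = -(8 + s)/(6*s))
M = -761/2 (M = 7*((1/6)*(-8 - 1*7)/7 - 54) = 7*((1/6)*(1/7)*(-8 - 7) - 54) = 7*((1/6)*(1/7)*(-15) - 54) = 7*(-5/14 - 54) = 7*(-761/14) = -761/2 ≈ -380.50)
M - k(11) = -761/2 - 1*(-4) = -761/2 + 4 = -753/2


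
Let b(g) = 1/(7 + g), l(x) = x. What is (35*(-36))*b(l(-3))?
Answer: -315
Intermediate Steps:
(35*(-36))*b(l(-3)) = (35*(-36))/(7 - 3) = -1260/4 = -1260*¼ = -315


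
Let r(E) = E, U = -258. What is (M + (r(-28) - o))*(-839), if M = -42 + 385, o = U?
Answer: -480747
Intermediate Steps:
o = -258
M = 343
(M + (r(-28) - o))*(-839) = (343 + (-28 - 1*(-258)))*(-839) = (343 + (-28 + 258))*(-839) = (343 + 230)*(-839) = 573*(-839) = -480747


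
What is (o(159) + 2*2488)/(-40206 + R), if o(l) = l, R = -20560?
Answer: -5135/60766 ≈ -0.084504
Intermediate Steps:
(o(159) + 2*2488)/(-40206 + R) = (159 + 2*2488)/(-40206 - 20560) = (159 + 4976)/(-60766) = 5135*(-1/60766) = -5135/60766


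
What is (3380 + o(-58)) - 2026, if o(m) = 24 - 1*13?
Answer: 1365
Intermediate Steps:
o(m) = 11 (o(m) = 24 - 13 = 11)
(3380 + o(-58)) - 2026 = (3380 + 11) - 2026 = 3391 - 2026 = 1365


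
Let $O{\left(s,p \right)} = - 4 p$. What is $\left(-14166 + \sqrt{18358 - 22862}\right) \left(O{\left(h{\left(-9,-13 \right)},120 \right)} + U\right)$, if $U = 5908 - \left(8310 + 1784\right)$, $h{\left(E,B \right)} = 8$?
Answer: $66098556 - 9332 i \sqrt{1126} \approx 6.6099 \cdot 10^{7} - 3.1314 \cdot 10^{5} i$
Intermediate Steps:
$U = -4186$ ($U = 5908 - 10094 = -4186$)
$\left(-14166 + \sqrt{18358 - 22862}\right) \left(O{\left(h{\left(-9,-13 \right)},120 \right)} + U\right) = \left(-14166 + \sqrt{18358 - 22862}\right) \left(\left(-4\right) 120 - 4186\right) = \left(-14166 + \sqrt{-4504}\right) \left(-480 - 4186\right) = \left(-14166 + 2 i \sqrt{1126}\right) \left(-4666\right) = 66098556 - 9332 i \sqrt{1126}$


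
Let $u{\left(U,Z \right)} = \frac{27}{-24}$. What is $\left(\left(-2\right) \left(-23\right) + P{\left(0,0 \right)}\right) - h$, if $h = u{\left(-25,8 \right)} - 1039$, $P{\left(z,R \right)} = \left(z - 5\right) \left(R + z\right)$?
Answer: $\frac{8689}{8} \approx 1086.1$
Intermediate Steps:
$u{\left(U,Z \right)} = - \frac{9}{8}$ ($u{\left(U,Z \right)} = 27 \left(- \frac{1}{24}\right) = - \frac{9}{8}$)
$P{\left(z,R \right)} = \left(-5 + z\right) \left(R + z\right)$
$h = - \frac{8321}{8}$ ($h = - \frac{9}{8} - 1039 = - \frac{8321}{8} \approx -1040.1$)
$\left(\left(-2\right) \left(-23\right) + P{\left(0,0 \right)}\right) - h = \left(\left(-2\right) \left(-23\right) + \left(0^{2} - 0 - 0 + 0 \cdot 0\right)\right) - - \frac{8321}{8} = \left(46 + \left(0 + 0 + 0 + 0\right)\right) + \frac{8321}{8} = \left(46 + 0\right) + \frac{8321}{8} = 46 + \frac{8321}{8} = \frac{8689}{8}$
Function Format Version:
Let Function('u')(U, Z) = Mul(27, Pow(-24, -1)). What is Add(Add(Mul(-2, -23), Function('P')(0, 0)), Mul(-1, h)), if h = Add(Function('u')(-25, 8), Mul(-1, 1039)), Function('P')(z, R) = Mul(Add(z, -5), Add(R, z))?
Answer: Rational(8689, 8) ≈ 1086.1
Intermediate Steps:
Function('u')(U, Z) = Rational(-9, 8) (Function('u')(U, Z) = Mul(27, Rational(-1, 24)) = Rational(-9, 8))
Function('P')(z, R) = Mul(Add(-5, z), Add(R, z))
h = Rational(-8321, 8) (h = Add(Rational(-9, 8), Mul(-1, 1039)) = Add(Rational(-9, 8), -1039) = Rational(-8321, 8) ≈ -1040.1)
Add(Add(Mul(-2, -23), Function('P')(0, 0)), Mul(-1, h)) = Add(Add(Mul(-2, -23), Add(Pow(0, 2), Mul(-5, 0), Mul(-5, 0), Mul(0, 0))), Mul(-1, Rational(-8321, 8))) = Add(Add(46, Add(0, 0, 0, 0)), Rational(8321, 8)) = Add(Add(46, 0), Rational(8321, 8)) = Add(46, Rational(8321, 8)) = Rational(8689, 8)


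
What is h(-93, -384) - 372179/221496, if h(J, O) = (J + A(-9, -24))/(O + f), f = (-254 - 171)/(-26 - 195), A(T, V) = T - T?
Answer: -1580824429/1100170632 ≈ -1.4369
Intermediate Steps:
A(T, V) = 0
f = 25/13 (f = -425/(-221) = -425*(-1/221) = 25/13 ≈ 1.9231)
h(J, O) = J/(25/13 + O) (h(J, O) = (J + 0)/(O + 25/13) = J/(25/13 + O))
h(-93, -384) - 372179/221496 = 13*(-93)/(25 + 13*(-384)) - 372179/221496 = 13*(-93)/(25 - 4992) - 372179*1/221496 = 13*(-93)/(-4967) - 372179/221496 = 13*(-93)*(-1/4967) - 372179/221496 = 1209/4967 - 372179/221496 = -1580824429/1100170632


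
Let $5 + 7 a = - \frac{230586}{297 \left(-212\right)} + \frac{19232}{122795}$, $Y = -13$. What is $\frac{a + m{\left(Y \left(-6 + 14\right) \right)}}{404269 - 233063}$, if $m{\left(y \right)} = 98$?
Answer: $\frac{882464862383}{1544325220482660} \approx 0.00057142$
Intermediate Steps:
$a = - \frac{1522098397}{9020275110}$ ($a = - \frac{5}{7} + \frac{- \frac{230586}{297 \left(-212\right)} + \frac{19232}{122795}}{7} = - \frac{5}{7} + \frac{- \frac{230586}{-62964} + 19232 \cdot \frac{1}{122795}}{7} = - \frac{5}{7} + \frac{\left(-230586\right) \left(- \frac{1}{62964}\right) + \frac{19232}{122795}}{7} = - \frac{5}{7} + \frac{\frac{38431}{10494} + \frac{19232}{122795}}{7} = - \frac{5}{7} + \frac{1}{7} \cdot \frac{4920955253}{1288610730} = - \frac{5}{7} + \frac{4920955253}{9020275110} = - \frac{1522098397}{9020275110} \approx -0.16874$)
$\frac{a + m{\left(Y \left(-6 + 14\right) \right)}}{404269 - 233063} = \frac{- \frac{1522098397}{9020275110} + 98}{404269 - 233063} = \frac{882464862383}{9020275110 \cdot 171206} = \frac{882464862383}{9020275110} \cdot \frac{1}{171206} = \frac{882464862383}{1544325220482660}$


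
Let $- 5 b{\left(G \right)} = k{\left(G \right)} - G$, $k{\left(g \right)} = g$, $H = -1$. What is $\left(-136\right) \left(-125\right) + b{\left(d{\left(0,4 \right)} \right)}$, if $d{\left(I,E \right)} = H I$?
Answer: $17000$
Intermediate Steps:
$d{\left(I,E \right)} = - I$
$b{\left(G \right)} = 0$ ($b{\left(G \right)} = - \frac{G - G}{5} = \left(- \frac{1}{5}\right) 0 = 0$)
$\left(-136\right) \left(-125\right) + b{\left(d{\left(0,4 \right)} \right)} = \left(-136\right) \left(-125\right) + 0 = 17000 + 0 = 17000$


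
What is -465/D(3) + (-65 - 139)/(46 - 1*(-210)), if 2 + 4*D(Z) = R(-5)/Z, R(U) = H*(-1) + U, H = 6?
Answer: 356253/1088 ≈ 327.44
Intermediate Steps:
R(U) = -6 + U (R(U) = 6*(-1) + U = -6 + U)
D(Z) = -½ - 11/(4*Z) (D(Z) = -½ + ((-6 - 5)/Z)/4 = -½ + (-11/Z)/4 = -½ - 11/(4*Z))
-465/D(3) + (-65 - 139)/(46 - 1*(-210)) = -465*12/(-11 - 2*3) + (-65 - 139)/(46 - 1*(-210)) = -465*12/(-11 - 6) - 204/(46 + 210) = -465/((¼)*(⅓)*(-17)) - 204/256 = -465/(-17/12) - 204*1/256 = -465*(-12/17) - 51/64 = 5580/17 - 51/64 = 356253/1088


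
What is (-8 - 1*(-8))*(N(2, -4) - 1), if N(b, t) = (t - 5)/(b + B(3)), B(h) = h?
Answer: 0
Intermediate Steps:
N(b, t) = (-5 + t)/(3 + b) (N(b, t) = (t - 5)/(b + 3) = (-5 + t)/(3 + b))
(-8 - 1*(-8))*(N(2, -4) - 1) = (-8 - 1*(-8))*((-5 - 4)/(3 + 2) - 1) = (-8 + 8)*(-9/5 - 1) = 0*((⅕)*(-9) - 1) = 0*(-9/5 - 1) = 0*(-14/5) = 0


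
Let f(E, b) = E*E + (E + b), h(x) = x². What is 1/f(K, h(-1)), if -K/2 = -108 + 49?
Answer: 1/14043 ≈ 7.1210e-5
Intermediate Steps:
K = 118 (K = -2*(-108 + 49) = -2*(-59) = 118)
f(E, b) = E + b + E² (f(E, b) = E² + (E + b) = E + b + E²)
1/f(K, h(-1)) = 1/(118 + (-1)² + 118²) = 1/(118 + 1 + 13924) = 1/14043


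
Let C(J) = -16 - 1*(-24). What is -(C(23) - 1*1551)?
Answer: 1543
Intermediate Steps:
C(J) = 8 (C(J) = -16 + 24 = 8)
-(C(23) - 1*1551) = -(8 - 1*1551) = -(8 - 1551) = -1*(-1543) = 1543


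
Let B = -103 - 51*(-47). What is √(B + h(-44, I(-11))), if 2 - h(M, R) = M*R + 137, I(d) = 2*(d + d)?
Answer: √223 ≈ 14.933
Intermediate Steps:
I(d) = 4*d (I(d) = 2*(2*d) = 4*d)
h(M, R) = -135 - M*R (h(M, R) = 2 - (M*R + 137) = 2 - (137 + M*R) = 2 + (-137 - M*R) = -135 - M*R)
B = 2294 (B = -103 + 2397 = 2294)
√(B + h(-44, I(-11))) = √(2294 + (-135 - 1*(-44)*4*(-11))) = √(2294 + (-135 - 1*(-44)*(-44))) = √(2294 + (-135 - 1936)) = √(2294 - 2071) = √223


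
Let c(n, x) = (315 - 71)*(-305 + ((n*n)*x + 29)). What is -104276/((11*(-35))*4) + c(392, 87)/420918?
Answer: 211134841637/27008905 ≈ 7817.2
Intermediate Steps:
c(n, x) = -67344 + 244*x*n² (c(n, x) = 244*(-305 + (n²*x + 29)) = 244*(-305 + (x*n² + 29)) = 244*(-305 + (29 + x*n²)) = 244*(-276 + x*n²) = -67344 + 244*x*n²)
-104276/((11*(-35))*4) + c(392, 87)/420918 = -104276/((11*(-35))*4) + (-67344 + 244*87*392²)/420918 = -104276/((-385*4)) + (-67344 + 244*87*153664)*(1/420918) = -104276/(-1540) + (-67344 + 3261979392)*(1/420918) = -104276*(-1/1540) + 3261912048*(1/420918) = 26069/385 + 543652008/70153 = 211134841637/27008905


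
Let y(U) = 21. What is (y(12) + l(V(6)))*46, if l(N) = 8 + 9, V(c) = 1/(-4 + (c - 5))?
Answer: 1748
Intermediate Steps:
V(c) = 1/(-9 + c) (V(c) = 1/(-4 + (-5 + c)) = 1/(-9 + c))
l(N) = 17
(y(12) + l(V(6)))*46 = (21 + 17)*46 = 38*46 = 1748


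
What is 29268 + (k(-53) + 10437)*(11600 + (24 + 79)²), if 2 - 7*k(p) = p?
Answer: 1623993702/7 ≈ 2.3200e+8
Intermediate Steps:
k(p) = 2/7 - p/7
29268 + (k(-53) + 10437)*(11600 + (24 + 79)²) = 29268 + ((2/7 - ⅐*(-53)) + 10437)*(11600 + (24 + 79)²) = 29268 + ((2/7 + 53/7) + 10437)*(11600 + 103²) = 29268 + (55/7 + 10437)*(11600 + 10609) = 29268 + (73114/7)*22209 = 29268 + 1623788826/7 = 1623993702/7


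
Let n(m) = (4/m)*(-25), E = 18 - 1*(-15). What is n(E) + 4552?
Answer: 150116/33 ≈ 4549.0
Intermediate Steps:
E = 33 (E = 18 + 15 = 33)
n(m) = -100/m
n(E) + 4552 = -100/33 + 4552 = 150116/33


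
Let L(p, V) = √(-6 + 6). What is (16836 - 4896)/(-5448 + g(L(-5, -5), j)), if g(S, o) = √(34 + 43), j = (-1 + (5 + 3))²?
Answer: -65049120/29680627 - 11940*√77/29680627 ≈ -2.1952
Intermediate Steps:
L(p, V) = 0 (L(p, V) = √0 = 0)
j = 49 (j = (-1 + 8)² = 7² = 49)
g(S, o) = √77
(16836 - 4896)/(-5448 + g(L(-5, -5), j)) = (16836 - 4896)/(-5448 + √77) = 11940/(-5448 + √77)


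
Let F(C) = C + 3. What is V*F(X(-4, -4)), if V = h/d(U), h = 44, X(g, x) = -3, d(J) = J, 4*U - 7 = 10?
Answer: 0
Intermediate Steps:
U = 17/4 (U = 7/4 + (¼)*10 = 7/4 + 5/2 = 17/4 ≈ 4.2500)
F(C) = 3 + C
V = 176/17 (V = 44/(17/4) = 44*(4/17) = 176/17 ≈ 10.353)
V*F(X(-4, -4)) = 176*(3 - 3)/17 = (176/17)*0 = 0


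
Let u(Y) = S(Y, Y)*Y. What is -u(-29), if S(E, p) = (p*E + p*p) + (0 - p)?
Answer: 49619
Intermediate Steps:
S(E, p) = p**2 - p + E*p (S(E, p) = (E*p + p**2) - p = (p**2 + E*p) - p = p**2 - p + E*p)
u(Y) = Y**2*(-1 + 2*Y) (u(Y) = (Y*(-1 + Y + Y))*Y = (Y*(-1 + 2*Y))*Y = Y**2*(-1 + 2*Y))
-u(-29) = -(-29)**2*(-1 + 2*(-29)) = -841*(-1 - 58) = -841*(-59) = -1*(-49619) = 49619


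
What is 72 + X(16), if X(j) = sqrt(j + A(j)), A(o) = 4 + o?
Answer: 78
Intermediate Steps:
X(j) = sqrt(4 + 2*j) (X(j) = sqrt(j + (4 + j)) = sqrt(4 + 2*j))
72 + X(16) = 72 + sqrt(4 + 2*16) = 72 + sqrt(4 + 32) = 72 + sqrt(36) = 72 + 6 = 78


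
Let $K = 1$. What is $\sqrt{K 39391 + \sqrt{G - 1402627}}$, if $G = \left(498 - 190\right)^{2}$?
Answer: $\sqrt{39391 + 3 i \sqrt{145307}} \approx 198.49 + 2.881 i$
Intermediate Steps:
$G = 94864$ ($G = 308^{2} = 94864$)
$\sqrt{K 39391 + \sqrt{G - 1402627}} = \sqrt{1 \cdot 39391 + \sqrt{94864 - 1402627}} = \sqrt{39391 + \sqrt{-1307763}} = \sqrt{39391 + 3 i \sqrt{145307}}$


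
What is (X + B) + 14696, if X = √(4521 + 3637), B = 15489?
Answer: 30185 + √8158 ≈ 30275.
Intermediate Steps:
X = √8158 ≈ 90.322
(X + B) + 14696 = (√8158 + 15489) + 14696 = (15489 + √8158) + 14696 = 30185 + √8158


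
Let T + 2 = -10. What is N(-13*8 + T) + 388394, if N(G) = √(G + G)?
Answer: 388394 + 2*I*√58 ≈ 3.8839e+5 + 15.232*I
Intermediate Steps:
T = -12 (T = -2 - 10 = -12)
N(G) = √2*√G (N(G) = √(2*G) = √2*√G)
N(-13*8 + T) + 388394 = √2*√(-13*8 - 12) + 388394 = √2*√(-104 - 12) + 388394 = √2*√(-116) + 388394 = √2*(2*I*√29) + 388394 = 2*I*√58 + 388394 = 388394 + 2*I*√58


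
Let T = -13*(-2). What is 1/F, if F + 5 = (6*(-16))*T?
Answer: -1/2501 ≈ -0.00039984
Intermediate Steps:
T = 26
F = -2501 (F = -5 + (6*(-16))*26 = -5 - 96*26 = -5 - 2496 = -2501)
1/F = 1/(-2501) = -1/2501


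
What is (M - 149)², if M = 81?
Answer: 4624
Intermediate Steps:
(M - 149)² = (81 - 149)² = (-68)² = 4624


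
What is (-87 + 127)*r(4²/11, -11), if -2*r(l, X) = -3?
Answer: 60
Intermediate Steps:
r(l, X) = 3/2 (r(l, X) = -½*(-3) = 3/2)
(-87 + 127)*r(4²/11, -11) = (-87 + 127)*(3/2) = 40*(3/2) = 60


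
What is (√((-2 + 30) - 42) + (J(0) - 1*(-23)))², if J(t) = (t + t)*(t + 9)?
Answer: (23 + I*√14)² ≈ 515.0 + 172.12*I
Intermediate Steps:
J(t) = 2*t*(9 + t) (J(t) = (2*t)*(9 + t) = 2*t*(9 + t))
(√((-2 + 30) - 42) + (J(0) - 1*(-23)))² = (√((-2 + 30) - 42) + (2*0*(9 + 0) - 1*(-23)))² = (√(28 - 42) + (2*0*9 + 23))² = (√(-14) + (0 + 23))² = (I*√14 + 23)² = (23 + I*√14)²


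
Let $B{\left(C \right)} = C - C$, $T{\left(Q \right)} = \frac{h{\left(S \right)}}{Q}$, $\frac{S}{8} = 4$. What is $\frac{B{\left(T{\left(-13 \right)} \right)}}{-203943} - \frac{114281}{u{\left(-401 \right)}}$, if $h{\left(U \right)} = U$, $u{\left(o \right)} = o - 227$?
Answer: $\frac{114281}{628} \approx 181.98$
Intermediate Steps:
$S = 32$ ($S = 8 \cdot 4 = 32$)
$u{\left(o \right)} = -227 + o$
$T{\left(Q \right)} = \frac{32}{Q}$
$B{\left(C \right)} = 0$
$\frac{B{\left(T{\left(-13 \right)} \right)}}{-203943} - \frac{114281}{u{\left(-401 \right)}} = \frac{0}{-203943} - \frac{114281}{-227 - 401} = 0 \left(- \frac{1}{203943}\right) - \frac{114281}{-628} = 0 - - \frac{114281}{628} = 0 + \frac{114281}{628} = \frac{114281}{628}$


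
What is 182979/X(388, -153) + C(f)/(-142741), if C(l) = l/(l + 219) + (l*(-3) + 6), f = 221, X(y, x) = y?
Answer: 2873074617613/6092185880 ≈ 471.60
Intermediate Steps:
C(l) = 6 - 3*l + l/(219 + l) (C(l) = l/(219 + l) + (-3*l + 6) = l/(219 + l) + (6 - 3*l) = 6 - 3*l + l/(219 + l))
182979/X(388, -153) + C(f)/(-142741) = 182979/388 + ((1314 - 650*221 - 3*221²)/(219 + 221))/(-142741) = 182979*(1/388) + ((1314 - 143650 - 3*48841)/440)*(-1/142741) = 182979/388 + ((1314 - 143650 - 146523)/440)*(-1/142741) = 182979/388 + ((1/440)*(-288859))*(-1/142741) = 182979/388 - 288859/440*(-1/142741) = 182979/388 + 288859/62806040 = 2873074617613/6092185880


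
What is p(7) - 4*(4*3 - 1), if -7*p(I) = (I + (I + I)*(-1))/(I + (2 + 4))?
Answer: -571/13 ≈ -43.923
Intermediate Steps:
p(I) = I/(7*(6 + I)) (p(I) = -(I + (I + I)*(-1))/(7*(I + (2 + 4))) = -(I + (2*I)*(-1))/(7*(I + 6)) = -(I - 2*I)/(7*(6 + I)) = -(-I)/(7*(6 + I)) = -(-1)*I/(7*(6 + I)) = I/(7*(6 + I)))
p(7) - 4*(4*3 - 1) = (1/7)*7/(6 + 7) - 4*(4*3 - 1) = (1/7)*7/13 - 4*(12 - 1) = (1/7)*7*(1/13) - 4*11 = 1/13 - 44 = -571/13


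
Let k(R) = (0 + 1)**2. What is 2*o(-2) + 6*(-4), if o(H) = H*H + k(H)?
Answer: -14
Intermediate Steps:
k(R) = 1 (k(R) = 1**2 = 1)
o(H) = 1 + H**2 (o(H) = H*H + 1 = H**2 + 1 = 1 + H**2)
2*o(-2) + 6*(-4) = 2*(1 + (-2)**2) + 6*(-4) = 2*(1 + 4) - 24 = 2*5 - 24 = 10 - 24 = -14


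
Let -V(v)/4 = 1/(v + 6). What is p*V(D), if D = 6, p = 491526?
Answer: -163842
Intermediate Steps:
V(v) = -4/(6 + v) (V(v) = -4/(v + 6) = -4/(6 + v))
p*V(D) = 491526*(-4/(6 + 6)) = 491526*(-4/12) = 491526*(-4*1/12) = 491526*(-1/3) = -163842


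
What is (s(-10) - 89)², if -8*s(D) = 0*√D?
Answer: 7921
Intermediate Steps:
s(D) = 0 (s(D) = -0*√D = -⅛*0 = 0)
(s(-10) - 89)² = (0 - 89)² = (-89)² = 7921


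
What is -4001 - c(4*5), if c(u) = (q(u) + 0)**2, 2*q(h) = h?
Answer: -4101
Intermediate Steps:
q(h) = h/2
c(u) = u**2/4 (c(u) = (u/2 + 0)**2 = (u/2)**2 = u**2/4)
-4001 - c(4*5) = -4001 - (4*5)**2/4 = -4001 - 20**2/4 = -4001 - 400/4 = -4001 - 1*100 = -4001 - 100 = -4101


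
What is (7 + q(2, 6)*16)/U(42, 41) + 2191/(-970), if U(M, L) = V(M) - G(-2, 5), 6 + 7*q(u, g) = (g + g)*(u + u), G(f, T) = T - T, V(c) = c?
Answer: 1972/10185 ≈ 0.19362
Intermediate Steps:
G(f, T) = 0
q(u, g) = -6/7 + 4*g*u/7 (q(u, g) = -6/7 + ((g + g)*(u + u))/7 = -6/7 + ((2*g)*(2*u))/7 = -6/7 + (4*g*u)/7 = -6/7 + 4*g*u/7)
U(M, L) = M (U(M, L) = M - 1*0 = M + 0 = M)
(7 + q(2, 6)*16)/U(42, 41) + 2191/(-970) = (7 + (-6/7 + (4/7)*6*2)*16)/42 + 2191/(-970) = (7 + (-6/7 + 48/7)*16)*(1/42) + 2191*(-1/970) = (7 + 6*16)*(1/42) - 2191/970 = (7 + 96)*(1/42) - 2191/970 = 103*(1/42) - 2191/970 = 103/42 - 2191/970 = 1972/10185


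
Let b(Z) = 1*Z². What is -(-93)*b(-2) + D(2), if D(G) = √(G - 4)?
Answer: 372 + I*√2 ≈ 372.0 + 1.4142*I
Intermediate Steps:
b(Z) = Z²
D(G) = √(-4 + G)
-(-93)*b(-2) + D(2) = -(-93)*(-2)² + √(-4 + 2) = -(-93)*4 + √(-2) = -31*(-12) + I*√2 = 372 + I*√2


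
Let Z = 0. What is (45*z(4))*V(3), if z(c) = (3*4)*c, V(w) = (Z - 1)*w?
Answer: -6480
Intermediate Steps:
V(w) = -w (V(w) = (0 - 1)*w = -w)
z(c) = 12*c
(45*z(4))*V(3) = (45*(12*4))*(-1*3) = (45*48)*(-3) = 2160*(-3) = -6480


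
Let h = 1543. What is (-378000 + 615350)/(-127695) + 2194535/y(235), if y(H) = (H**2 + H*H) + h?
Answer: 2415710555/136199487 ≈ 17.737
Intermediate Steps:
y(H) = 1543 + 2*H**2 (y(H) = (H**2 + H*H) + 1543 = (H**2 + H**2) + 1543 = 2*H**2 + 1543 = 1543 + 2*H**2)
(-378000 + 615350)/(-127695) + 2194535/y(235) = (-378000 + 615350)/(-127695) + 2194535/(1543 + 2*235**2) = 237350*(-1/127695) + 2194535/(1543 + 2*55225) = -47470/25539 + 2194535/(1543 + 110450) = -47470/25539 + 2194535/111993 = -47470/25539 + 2194535*(1/111993) = -47470/25539 + 313505/15999 = 2415710555/136199487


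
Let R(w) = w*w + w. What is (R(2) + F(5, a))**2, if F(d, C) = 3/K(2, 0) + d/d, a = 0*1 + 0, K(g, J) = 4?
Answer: 961/16 ≈ 60.063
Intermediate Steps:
R(w) = w + w**2 (R(w) = w**2 + w = w + w**2)
a = 0 (a = 0 + 0 = 0)
F(d, C) = 7/4 (F(d, C) = 3/4 + d/d = 3*(1/4) + 1 = 3/4 + 1 = 7/4)
(R(2) + F(5, a))**2 = (2*(1 + 2) + 7/4)**2 = (2*3 + 7/4)**2 = (6 + 7/4)**2 = (31/4)**2 = 961/16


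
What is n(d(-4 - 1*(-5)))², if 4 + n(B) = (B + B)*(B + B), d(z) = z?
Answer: 0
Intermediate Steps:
n(B) = -4 + 4*B² (n(B) = -4 + (B + B)*(B + B) = -4 + (2*B)*(2*B) = -4 + 4*B²)
n(d(-4 - 1*(-5)))² = (-4 + 4*(-4 - 1*(-5))²)² = (-4 + 4*(-4 + 5)²)² = (-4 + 4*1²)² = (-4 + 4*1)² = (-4 + 4)² = 0² = 0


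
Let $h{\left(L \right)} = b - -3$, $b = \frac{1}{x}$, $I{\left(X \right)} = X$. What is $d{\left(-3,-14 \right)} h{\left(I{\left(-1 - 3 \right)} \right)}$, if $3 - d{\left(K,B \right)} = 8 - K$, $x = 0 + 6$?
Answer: $- \frac{76}{3} \approx -25.333$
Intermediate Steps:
$x = 6$
$d{\left(K,B \right)} = -5 + K$ ($d{\left(K,B \right)} = 3 - \left(8 - K\right) = 3 + \left(-8 + K\right) = -5 + K$)
$b = \frac{1}{6} \approx 0.16667$
$h{\left(L \right)} = \frac{19}{6}$ ($h{\left(L \right)} = \frac{1}{6} - -3 = \frac{1}{6} + 3 = \frac{19}{6}$)
$d{\left(-3,-14 \right)} h{\left(I{\left(-1 - 3 \right)} \right)} = \left(-5 - 3\right) \frac{19}{6} = \left(-8\right) \frac{19}{6} = - \frac{76}{3}$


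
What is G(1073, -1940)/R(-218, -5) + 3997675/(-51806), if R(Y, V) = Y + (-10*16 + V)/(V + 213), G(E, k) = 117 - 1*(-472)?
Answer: -188277048247/2357639254 ≈ -79.858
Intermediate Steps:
G(E, k) = 589 (G(E, k) = 117 + 472 = 589)
R(Y, V) = Y + (-160 + V)/(213 + V)
G(1073, -1940)/R(-218, -5) + 3997675/(-51806) = 589/(((-160 - 5 + 213*(-218) - 5*(-218))/(213 - 5))) + 3997675/(-51806) = 589/(((-160 - 5 - 46434 + 1090)/208)) + 3997675*(-1/51806) = 589/(((1/208)*(-45509))) - 3997675/51806 = 589/(-45509/208) - 3997675/51806 = 589*(-208/45509) - 3997675/51806 = -122512/45509 - 3997675/51806 = -188277048247/2357639254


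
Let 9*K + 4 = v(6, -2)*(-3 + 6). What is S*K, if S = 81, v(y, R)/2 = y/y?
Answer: 18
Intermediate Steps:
v(y, R) = 2 (v(y, R) = 2*(y/y) = 2*1 = 2)
K = 2/9 (K = -4/9 + (2*(-3 + 6))/9 = -4/9 + (2*3)/9 = -4/9 + (1/9)*6 = -4/9 + 2/3 = 2/9 ≈ 0.22222)
S*K = 81*(2/9) = 18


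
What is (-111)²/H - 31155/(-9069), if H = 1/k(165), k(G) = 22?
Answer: 819430811/3023 ≈ 2.7107e+5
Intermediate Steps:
H = 1/22 ≈ 0.045455
(-111)²/H - 31155/(-9069) = (-111)²/(1/22) - 31155/(-9069) = 12321*22 - 31155*(-1/9069) = 271062 + 10385/3023 = 819430811/3023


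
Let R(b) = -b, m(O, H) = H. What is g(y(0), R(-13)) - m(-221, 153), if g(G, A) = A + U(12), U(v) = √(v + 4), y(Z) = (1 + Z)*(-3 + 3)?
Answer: -136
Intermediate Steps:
y(Z) = 0 (y(Z) = (1 + Z)*0 = 0)
U(v) = √(4 + v)
g(G, A) = 4 + A (g(G, A) = A + √(4 + 12) = A + √16 = A + 4 = 4 + A)
g(y(0), R(-13)) - m(-221, 153) = (4 - 1*(-13)) - 1*153 = (4 + 13) - 153 = 17 - 153 = -136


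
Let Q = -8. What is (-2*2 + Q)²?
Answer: 144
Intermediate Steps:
(-2*2 + Q)² = (-2*2 - 8)² = (-4 - 8)² = (-12)² = 144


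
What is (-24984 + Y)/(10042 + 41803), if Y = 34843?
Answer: 9859/51845 ≈ 0.19016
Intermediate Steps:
(-24984 + Y)/(10042 + 41803) = (-24984 + 34843)/(10042 + 41803) = 9859/51845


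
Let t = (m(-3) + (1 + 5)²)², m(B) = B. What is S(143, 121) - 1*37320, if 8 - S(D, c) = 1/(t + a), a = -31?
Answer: -39476097/1058 ≈ -37312.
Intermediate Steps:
t = 1089 (t = (-3 + (1 + 5)²)² = (-3 + 6²)² = (-3 + 36)² = 33² = 1089)
S(D, c) = 8463/1058 (S(D, c) = 8 - 1/(1089 - 31) = 8 - 1/1058 = 8463/1058)
S(143, 121) - 1*37320 = 8463/1058 - 1*37320 = 8463/1058 - 37320 = -39476097/1058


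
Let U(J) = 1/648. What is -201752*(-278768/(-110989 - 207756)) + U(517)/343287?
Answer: -255327181466833559/1447037093880 ≈ -1.7645e+5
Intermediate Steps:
U(J) = 1/648
-201752*(-278768/(-110989 - 207756)) + U(517)/343287 = -201752*(-278768/(-110989 - 207756)) + (1/648)/343287 = -201752/((-318745*(-1/278768))) + (1/648)*(1/343287) = -201752/45535/39824 + 1/222449976 = -201752*39824/45535 + 1/222449976 = -8034571648/45535 + 1/222449976 = -255327181466833559/1447037093880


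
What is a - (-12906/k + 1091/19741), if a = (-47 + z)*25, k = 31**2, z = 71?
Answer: 11636389495/18971101 ≈ 613.37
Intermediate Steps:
k = 961
a = 600 (a = (-47 + 71)*25 = 24*25 = 600)
a - (-12906/k + 1091/19741) = 600 - (-12906/961 + 1091/19741) = 600 - 1*(-253728895/18971101) = 600 + 253728895/18971101 = 11636389495/18971101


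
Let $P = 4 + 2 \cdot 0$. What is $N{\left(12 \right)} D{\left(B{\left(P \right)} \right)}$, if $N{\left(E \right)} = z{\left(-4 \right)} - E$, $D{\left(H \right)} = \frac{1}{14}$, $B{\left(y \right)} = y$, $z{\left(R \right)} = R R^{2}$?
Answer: $- \frac{38}{7} \approx -5.4286$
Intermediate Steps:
$P = 4$ ($P = 4 + 0 = 4$)
$z{\left(R \right)} = R^{3}$
$D{\left(H \right)} = \frac{1}{14}$
$N{\left(E \right)} = -64 - E$ ($N{\left(E \right)} = \left(-4\right)^{3} - E = -64 - E$)
$N{\left(12 \right)} D{\left(B{\left(P \right)} \right)} = \left(-64 - 12\right) \frac{1}{14} = \left(-76\right) \frac{1}{14} = - \frac{38}{7}$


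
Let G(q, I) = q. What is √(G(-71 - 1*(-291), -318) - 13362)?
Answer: I*√13142 ≈ 114.64*I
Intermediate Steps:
√(G(-71 - 1*(-291), -318) - 13362) = √((-71 - 1*(-291)) - 13362) = √((-71 + 291) - 13362) = √(220 - 13362) = √(-13142) = I*√13142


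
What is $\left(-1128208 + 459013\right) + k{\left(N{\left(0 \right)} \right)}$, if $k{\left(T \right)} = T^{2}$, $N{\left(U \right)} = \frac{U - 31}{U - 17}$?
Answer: $- \frac{193396394}{289} \approx -6.6919 \cdot 10^{5}$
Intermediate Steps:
$N{\left(U \right)} = \frac{-31 + U}{-17 + U}$
$\left(-1128208 + 459013\right) + k{\left(N{\left(0 \right)} \right)} = \left(-1128208 + 459013\right) + \left(\frac{-31 + 0}{-17 + 0}\right)^{2} = -669195 + \left(\frac{1}{-17} \left(-31\right)\right)^{2} = -669195 + \left(\left(- \frac{1}{17}\right) \left(-31\right)\right)^{2} = -669195 + \left(\frac{31}{17}\right)^{2} = -669195 + \frac{961}{289} = - \frac{193396394}{289}$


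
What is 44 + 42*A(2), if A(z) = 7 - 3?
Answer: 212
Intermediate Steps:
A(z) = 4
44 + 42*A(2) = 44 + 42*4 = 44 + 168 = 212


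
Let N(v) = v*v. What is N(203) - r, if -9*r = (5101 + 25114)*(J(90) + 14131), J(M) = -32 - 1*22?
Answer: 425707436/9 ≈ 4.7301e+7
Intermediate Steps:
J(M) = -54 (J(M) = -32 - 22 = -54)
N(v) = v²
r = -425336555/9 (r = -(5101 + 25114)*(-54 + 14131)/9 = -30215*14077/9 = -⅑*425336555 = -425336555/9 ≈ -4.7260e+7)
N(203) - r = 203² - 1*(-425336555/9) = 41209 + 425336555/9 = 425707436/9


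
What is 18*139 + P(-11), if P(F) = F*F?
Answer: 2623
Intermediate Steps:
P(F) = F²
18*139 + P(-11) = 18*139 + (-11)² = 2502 + 121 = 2623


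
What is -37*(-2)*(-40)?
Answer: -2960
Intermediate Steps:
-37*(-2)*(-40) = 74*(-40) = -2960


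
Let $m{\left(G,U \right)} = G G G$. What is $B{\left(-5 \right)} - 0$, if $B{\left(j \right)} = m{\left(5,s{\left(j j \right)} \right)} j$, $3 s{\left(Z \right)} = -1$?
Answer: $-625$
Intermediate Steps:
$s{\left(Z \right)} = - \frac{1}{3}$ ($s{\left(Z \right)} = \frac{1}{3} \left(-1\right) = - \frac{1}{3}$)
$m{\left(G,U \right)} = G^{3}$ ($m{\left(G,U \right)} = G^{2} G = G^{3}$)
$B{\left(j \right)} = 125 j$ ($B{\left(j \right)} = 5^{3} j = 125 j$)
$B{\left(-5 \right)} - 0 = 125 \left(-5\right) - 0 = -625 + 0 = -625$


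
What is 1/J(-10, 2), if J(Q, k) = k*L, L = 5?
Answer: ⅒ ≈ 0.10000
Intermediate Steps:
J(Q, k) = 5*k (J(Q, k) = k*5 = 5*k)
1/J(-10, 2) = 1/(5*2) = 1/10 = ⅒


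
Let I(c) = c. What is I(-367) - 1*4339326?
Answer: -4339693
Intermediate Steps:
I(-367) - 1*4339326 = -367 - 1*4339326 = -367 - 4339326 = -4339693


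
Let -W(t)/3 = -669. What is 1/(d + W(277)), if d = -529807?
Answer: -1/527800 ≈ -1.8947e-6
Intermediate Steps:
W(t) = 2007 (W(t) = -3*(-669) = 2007)
1/(d + W(277)) = 1/(-529807 + 2007) = 1/(-527800) = -1/527800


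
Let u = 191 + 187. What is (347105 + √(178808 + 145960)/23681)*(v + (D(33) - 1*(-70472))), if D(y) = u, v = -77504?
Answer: -2309636670 - 26616*√20298/23681 ≈ -2.3096e+9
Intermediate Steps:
u = 378
D(y) = 378
(347105 + √(178808 + 145960)/23681)*(v + (D(33) - 1*(-70472))) = (347105 + √(178808 + 145960)/23681)*(-77504 + (378 - 1*(-70472))) = (347105 + √324768*(1/23681))*(-77504 + (378 + 70472)) = (347105 + (4*√20298)*(1/23681))*(-77504 + 70850) = (347105 + 4*√20298/23681)*(-6654) = -2309636670 - 26616*√20298/23681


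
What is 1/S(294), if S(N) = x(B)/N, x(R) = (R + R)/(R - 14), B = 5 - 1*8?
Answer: 833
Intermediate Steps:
B = -3 (B = 5 - 8 = -3)
x(R) = 2*R/(-14 + R) (x(R) = (2*R)/(-14 + R) = 2*R/(-14 + R))
S(N) = 6/(17*N) (S(N) = (2*(-3)/(-14 - 3))/N = (2*(-3)/(-17))/N = (2*(-3)*(-1/17))/N = 6/(17*N))
1/S(294) = 1/((6/17)/294) = 1/((6/17)*(1/294)) = 1/(1/833) = 833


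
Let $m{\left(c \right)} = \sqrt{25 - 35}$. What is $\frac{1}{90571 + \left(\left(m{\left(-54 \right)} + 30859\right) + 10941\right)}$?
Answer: $\frac{132371}{17522081651} - \frac{i \sqrt{10}}{17522081651} \approx 7.5545 \cdot 10^{-6} - 1.8047 \cdot 10^{-10} i$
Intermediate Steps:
$m{\left(c \right)} = i \sqrt{10}$ ($m{\left(c \right)} = \sqrt{-10} = i \sqrt{10}$)
$\frac{1}{90571 + \left(\left(m{\left(-54 \right)} + 30859\right) + 10941\right)} = \frac{1}{90571 + \left(\left(i \sqrt{10} + 30859\right) + 10941\right)} = \frac{1}{90571 + \left(\left(30859 + i \sqrt{10}\right) + 10941\right)} = \frac{1}{90571 + \left(41800 + i \sqrt{10}\right)} = \frac{1}{132371 + i \sqrt{10}}$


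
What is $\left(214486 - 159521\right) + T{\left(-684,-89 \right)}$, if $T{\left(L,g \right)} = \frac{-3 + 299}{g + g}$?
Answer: $\frac{4891737}{89} \approx 54963.0$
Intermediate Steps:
$T{\left(L,g \right)} = \frac{148}{g}$ ($T{\left(L,g \right)} = \frac{296}{2 g} = 296 \frac{1}{2 g} = \frac{148}{g}$)
$\left(214486 - 159521\right) + T{\left(-684,-89 \right)} = \left(214486 - 159521\right) + \frac{148}{-89} = 54965 + 148 \left(- \frac{1}{89}\right) = 54965 - \frac{148}{89} = \frac{4891737}{89}$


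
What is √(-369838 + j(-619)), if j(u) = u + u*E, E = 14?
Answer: I*√379123 ≈ 615.73*I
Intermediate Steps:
j(u) = 15*u (j(u) = u + u*14 = u + 14*u = 15*u)
√(-369838 + j(-619)) = √(-369838 + 15*(-619)) = √(-369838 - 9285) = √(-379123) = I*√379123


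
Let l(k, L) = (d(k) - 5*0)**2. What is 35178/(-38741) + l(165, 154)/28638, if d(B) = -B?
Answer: 5255129/123273862 ≈ 0.042630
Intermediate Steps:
l(k, L) = k**2 (l(k, L) = (-k - 5*0)**2 = (-k + 0)**2 = (-k)**2 = k**2)
35178/(-38741) + l(165, 154)/28638 = 35178/(-38741) + 165**2/28638 = 35178*(-1/38741) + 27225*(1/28638) = -35178/38741 + 3025/3182 = 5255129/123273862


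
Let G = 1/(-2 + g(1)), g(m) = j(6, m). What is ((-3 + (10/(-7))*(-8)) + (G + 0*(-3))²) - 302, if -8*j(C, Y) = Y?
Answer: -593447/2023 ≈ -293.35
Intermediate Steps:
j(C, Y) = -Y/8
g(m) = -m/8
G = -8/17 (G = 1/(-2 - ⅛*1) = 1/(-2 - ⅛) = 1/(-17/8) = -8/17 ≈ -0.47059)
((-3 + (10/(-7))*(-8)) + (G + 0*(-3))²) - 302 = ((-3 + (10/(-7))*(-8)) + (-8/17 + 0*(-3))²) - 302 = ((-3 + (10*(-⅐))*(-8)) + (-8/17 + 0)²) - 302 = ((-3 - 10/7*(-8)) + (-8/17)²) - 302 = ((-3 + 80/7) + 64/289) - 302 = (59/7 + 64/289) - 302 = 17499/2023 - 302 = -593447/2023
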